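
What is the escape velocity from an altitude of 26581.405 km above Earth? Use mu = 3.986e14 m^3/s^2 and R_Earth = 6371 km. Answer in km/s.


r = 6371.0 + 26581.405 = 32952.4050 km = 3.2952405e+07 m
v_esc = sqrt(2*mu/r) = sqrt(2*3.986e14 / 3.2952405e+07)
v_esc = 4918.5839 m/s = 4.9186 km/s

4.9186 km/s


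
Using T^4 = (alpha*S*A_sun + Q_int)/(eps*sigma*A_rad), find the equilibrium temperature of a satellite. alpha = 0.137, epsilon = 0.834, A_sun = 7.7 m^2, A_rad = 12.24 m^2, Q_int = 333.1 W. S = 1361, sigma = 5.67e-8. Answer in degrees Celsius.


Numerator = alpha*S*A_sun + Q_int = 0.137*1361*7.7 + 333.1 = 1768.8189 W
Denominator = eps*sigma*A_rad = 0.834*5.67e-8*12.24 = 5.7880267e-07 W/K^4
T^4 = 3.0559964e+09 K^4
T = 235.1193 K = -38.0307 C

-38.0307 degrees Celsius


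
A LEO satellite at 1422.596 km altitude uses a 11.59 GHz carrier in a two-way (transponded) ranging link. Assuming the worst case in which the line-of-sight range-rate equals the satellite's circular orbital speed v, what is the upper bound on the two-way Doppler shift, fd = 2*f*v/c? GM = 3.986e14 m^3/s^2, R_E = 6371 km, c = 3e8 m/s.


r = 7.793596e+06 m
v = sqrt(mu/r) = 7151.5421 m/s (worst-case radial velocity)
f = 11.59 GHz = 1.159e+10 Hz
fd = 2*f*v/c = 2*1.159e+10*7151.5421/3.0e+08
fd = 552575.8233 Hz

552575.8233 Hz


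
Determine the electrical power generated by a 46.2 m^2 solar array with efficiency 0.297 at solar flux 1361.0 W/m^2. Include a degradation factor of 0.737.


P = area * eta * S * degradation
P = 46.2 * 0.297 * 1361.0 * 0.737
P = 13763.3463 W

13763.3463 W


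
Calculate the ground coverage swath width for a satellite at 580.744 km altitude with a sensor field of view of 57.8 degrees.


FOV = 57.8 deg = 1.0088 rad
swath = 2 * alt * tan(FOV/2) = 2 * 580.744 * tan(0.5044002)
swath = 2 * 580.744 * 0.5520297
swath = 641.1758 km

641.1758 km


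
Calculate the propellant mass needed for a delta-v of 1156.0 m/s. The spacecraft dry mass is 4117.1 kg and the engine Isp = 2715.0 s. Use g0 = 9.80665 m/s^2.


ve = Isp * g0 = 2715.0 * 9.80665 = 26625.054750 m/s
mass ratio = exp(dv/ve) = exp(1156.0/26625.054750) = 1.04437409
m_prop = m_dry * (mr - 1) = 4117.1 * (1.04437409 - 1)
m_prop = 182.6926 kg

182.6926 kg


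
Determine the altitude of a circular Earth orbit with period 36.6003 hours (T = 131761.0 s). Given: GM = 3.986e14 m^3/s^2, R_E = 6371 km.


T = 131761.0 s
r = (mu*T^2/(4*pi^2))^(1/3) = (3.986e14 * 131761.0^2 / (4*pi^2))^(1/3)
r = 5.5965077e+07 m = 55965.0772 km
alt = r - R_E = 55965.0772 - 6371 = 49594.0772 km

49594.0772 km


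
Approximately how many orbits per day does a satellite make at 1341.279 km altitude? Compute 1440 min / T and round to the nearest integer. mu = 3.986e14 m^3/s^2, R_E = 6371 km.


r = 7.712279e+06 m
T = 2*pi*sqrt(r^3/mu) = 6740.3946 s = 112.3399 min
revs/day = 1440 / 112.3399 = 12.8182
Rounded: 13 revolutions per day

13 revolutions per day


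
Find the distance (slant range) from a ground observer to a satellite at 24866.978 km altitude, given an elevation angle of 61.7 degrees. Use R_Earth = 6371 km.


h = 24866.978 km, el = 61.7 deg
d = -R_E*sin(el) + sqrt((R_E*sin(el))^2 + 2*R_E*h + h^2)
d = -6371.0000*sin(1.0769) + sqrt((6371.0000*0.8804774)^2 + 2*6371.0000*24866.978 + 24866.978^2)
d = 25482.0911 km

25482.0911 km


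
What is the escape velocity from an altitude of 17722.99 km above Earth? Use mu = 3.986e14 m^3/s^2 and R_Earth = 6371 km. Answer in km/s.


r = 6371.0 + 17722.99 = 24093.9900 km = 2.409399e+07 m
v_esc = sqrt(2*mu/r) = sqrt(2*3.986e14 / 2.409399e+07)
v_esc = 5752.1378 m/s = 5.7521 km/s

5.7521 km/s


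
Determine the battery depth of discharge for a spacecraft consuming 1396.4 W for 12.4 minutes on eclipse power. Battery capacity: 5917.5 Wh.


E_used = P * t / 60 = 1396.4 * 12.4 / 60 = 288.5893 Wh
DOD = E_used / E_total * 100 = 288.5893 / 5917.5 * 100
DOD = 4.8769 %

4.8769 %


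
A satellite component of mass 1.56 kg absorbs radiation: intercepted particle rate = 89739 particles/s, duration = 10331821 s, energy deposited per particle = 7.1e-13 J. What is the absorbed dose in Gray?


Total energy deposited = rate * time * E_per
  = 89739 * 10331821 * 7.1e-13 = 0.6582888 J
Dose = E_total / mass = 0.6582888 / 1.56
Dose = 0.42198 Gy

0.4220 Gy


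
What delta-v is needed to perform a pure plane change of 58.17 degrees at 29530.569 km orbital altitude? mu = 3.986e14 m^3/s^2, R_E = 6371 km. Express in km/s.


r = 35901.5690 km = 3.5901569e+07 m
V = sqrt(mu/r) = 3332.0532 m/s
di = 58.17 deg = 1.0153 rad
dV = 2*V*sin(di/2) = 2*3332.0532*sin(0.507629)
dV = 3239.4662 m/s = 3.2395 km/s

3.2395 km/s


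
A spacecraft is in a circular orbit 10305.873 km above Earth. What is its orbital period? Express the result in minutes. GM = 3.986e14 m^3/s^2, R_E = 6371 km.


r = 16676.8730 km = 1.6676873e+07 m
T = 2*pi*sqrt(r^3/mu) = 2*pi*sqrt(4.6381401e+21 / 3.986e14)
T = 21433.0093 s = 357.2168 min

357.2168 minutes


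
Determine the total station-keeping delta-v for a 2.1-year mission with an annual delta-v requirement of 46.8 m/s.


dV = rate * years = 46.8 * 2.1
dV = 98.2800 m/s

98.2800 m/s


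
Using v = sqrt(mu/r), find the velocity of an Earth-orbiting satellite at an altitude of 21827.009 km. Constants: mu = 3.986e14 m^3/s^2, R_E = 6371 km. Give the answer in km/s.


r = R_E + alt = 6371.0 + 21827.009 = 28198.0090 km = 2.8198009e+07 m
v = sqrt(mu/r) = sqrt(3.986e14 / 2.8198009e+07) = 3759.7540 m/s = 3.7598 km/s

3.7598 km/s


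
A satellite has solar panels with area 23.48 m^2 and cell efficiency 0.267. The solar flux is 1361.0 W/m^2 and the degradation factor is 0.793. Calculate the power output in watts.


P = area * eta * S * degradation
P = 23.48 * 0.267 * 1361.0 * 0.793
P = 6766.1351 W

6766.1351 W


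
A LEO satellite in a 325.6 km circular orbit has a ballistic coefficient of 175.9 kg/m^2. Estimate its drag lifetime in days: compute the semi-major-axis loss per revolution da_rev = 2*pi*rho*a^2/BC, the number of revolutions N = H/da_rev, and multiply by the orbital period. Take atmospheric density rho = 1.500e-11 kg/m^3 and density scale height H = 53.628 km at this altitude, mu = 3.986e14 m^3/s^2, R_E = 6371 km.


a = R_E + alt = 6696.6000 km = 6.6966e+06 m
da_rev = 2*pi*rho*a^2/BC = 2*pi*1.500e-11*(6.6966e+06)^2/175.9 = 24.027800 m per revolution
N = H/da_rev = 53628.0000 m / 24.027800 m = 2231.9147 revolutions
P = 2*pi*sqrt(a^3/mu) = 5453.7190 s
lifetime = N*P = 2231.9147 * 5453.7190 = 1.2172236e+07 s = 140.8824 days

140.8824 days


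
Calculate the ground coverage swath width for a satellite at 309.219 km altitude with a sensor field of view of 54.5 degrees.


FOV = 54.5 deg = 0.9512044 rad
swath = 2 * alt * tan(FOV/2) = 2 * 309.219 * tan(0.4756022)
swath = 2 * 309.219 * 0.5150338
swath = 318.5165 km

318.5165 km


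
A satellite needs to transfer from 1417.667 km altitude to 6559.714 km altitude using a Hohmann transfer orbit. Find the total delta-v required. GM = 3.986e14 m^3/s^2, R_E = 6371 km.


r1 = 7788.6670 km = 7.788667e+06 m
r2 = 12930.7140 km = 1.2930714e+07 m
dv1 = sqrt(mu/r1)*(sqrt(2*r2/(r1+r2)) - 1) = 838.5535 m/s
dv2 = sqrt(mu/r2)*(1 - sqrt(2*r1/(r1+r2))) = 737.9963 m/s
total dv = |dv1| + |dv2| = 838.5535 + 737.9963 = 1576.5499 m/s = 1.5765 km/s

1.5765 km/s


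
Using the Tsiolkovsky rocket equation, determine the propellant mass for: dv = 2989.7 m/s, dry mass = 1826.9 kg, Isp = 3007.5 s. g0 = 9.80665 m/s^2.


ve = Isp * g0 = 3007.5 * 9.80665 = 29493.499875 m/s
mass ratio = exp(dv/ve) = exp(2989.7/29493.499875) = 1.10668394
m_prop = m_dry * (mr - 1) = 1826.9 * (1.10668394 - 1)
m_prop = 194.9009 kg

194.9009 kg


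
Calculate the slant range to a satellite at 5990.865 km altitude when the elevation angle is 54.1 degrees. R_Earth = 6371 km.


h = 5990.865 km, el = 54.1 deg
d = -R_E*sin(el) + sqrt((R_E*sin(el))^2 + 2*R_E*h + h^2)
d = -6371.0000*sin(0.9442231) + sqrt((6371.0000*0.8100416)^2 + 2*6371.0000*5990.865 + 5990.865^2)
d = 6623.0979 km

6623.0979 km


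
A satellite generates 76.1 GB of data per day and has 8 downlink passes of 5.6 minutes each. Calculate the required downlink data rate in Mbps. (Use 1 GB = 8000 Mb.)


total contact time = 8 * 5.6 * 60 = 2688.0000 s
data = 76.1 GB = 608800.0000 Mb
rate = 608800.0000 / 2688.0000 = 226.4881 Mbps

226.4881 Mbps


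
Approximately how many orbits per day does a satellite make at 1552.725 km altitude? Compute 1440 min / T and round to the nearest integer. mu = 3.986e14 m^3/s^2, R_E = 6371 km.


r = 7.923725e+06 m
T = 2*pi*sqrt(r^3/mu) = 7019.4860 s = 116.9914 min
revs/day = 1440 / 116.9914 = 12.3086
Rounded: 12 revolutions per day

12 revolutions per day


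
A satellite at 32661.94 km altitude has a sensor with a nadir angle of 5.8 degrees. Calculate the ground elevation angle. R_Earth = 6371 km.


r = R_E + alt = 39032.9400 km
Law of sines in the satellite / Earth-center / ground-point triangle:
  sin(nadir)/R_E = sin(90 + el)/r  =>  cos(el) = (r/R_E)*sin(nadir)
cos(el) = (39032.9400 / 6371.0000) * sin(5.8 deg) = 0.6191374
el = arccos(0.6191374) = 51.7468 deg
(Earth-central angle = 90 - nadir - el = 32.4532 deg)

51.7468 degrees


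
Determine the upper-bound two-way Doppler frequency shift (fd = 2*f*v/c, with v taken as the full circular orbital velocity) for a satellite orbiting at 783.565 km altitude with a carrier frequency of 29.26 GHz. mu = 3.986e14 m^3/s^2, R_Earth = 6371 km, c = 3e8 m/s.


r = 7.154565e+06 m
v = sqrt(mu/r) = 7464.0928 m/s (worst-case radial velocity)
f = 29.26 GHz = 2.926e+10 Hz
fd = 2*f*v/c = 2*2.926e+10*7464.0928/3.0e+08
fd = 1.4559957e+06 Hz

1.4560e+06 Hz


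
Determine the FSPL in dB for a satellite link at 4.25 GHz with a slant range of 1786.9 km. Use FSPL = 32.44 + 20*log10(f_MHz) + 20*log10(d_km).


f = 4.25 GHz = 4250.0000 MHz
d = 1786.9 km
FSPL = 32.44 + 20*log10(4250.0000) + 20*log10(1786.9)
FSPL = 32.44 + 72.5678 + 65.0420
FSPL = 170.0498 dB

170.0498 dB


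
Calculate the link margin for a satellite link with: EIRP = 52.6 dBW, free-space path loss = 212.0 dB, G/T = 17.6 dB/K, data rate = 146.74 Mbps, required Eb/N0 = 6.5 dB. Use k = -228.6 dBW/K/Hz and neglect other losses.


C/N0 = EIRP - FSPL + G/T - k = 52.6 - 212.0 + 17.6 - (-228.6)
C/N0 = 86.8000 dB-Hz
R_b = 146.74 Mbps = 1.4674e+08 bps -> 10*log10(R_b) = 81.6655 dB-Hz
Eb/N0 = C/N0 - 10*log10(R_b) = 86.8000 - 81.6655 = 5.1345 dB
Margin = Eb/N0 - Eb/N0_req = 5.1345 - 6.5 = -1.3655 dB (negative margin: link does not close)

-1.3655 dB


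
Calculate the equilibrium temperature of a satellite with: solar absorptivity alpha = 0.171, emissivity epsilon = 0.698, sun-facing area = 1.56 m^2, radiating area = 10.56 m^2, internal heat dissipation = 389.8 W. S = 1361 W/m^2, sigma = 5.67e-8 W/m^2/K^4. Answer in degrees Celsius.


Numerator = alpha*S*A_sun + Q_int = 0.171*1361*1.56 + 389.8 = 752.8604 W
Denominator = eps*sigma*A_rad = 0.698*5.67e-8*10.56 = 4.179289e-07 W/K^4
T^4 = 1.8014078e+09 K^4
T = 206.0170 K = -67.1330 C

-67.1330 degrees Celsius


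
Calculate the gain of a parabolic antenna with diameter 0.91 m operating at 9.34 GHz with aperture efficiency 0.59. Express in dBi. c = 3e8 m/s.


lambda = c/f = 3e8 / 9.34e+09 = 0.03211991 m
G = eta*(pi*D/lambda)^2 = 0.59*(pi*0.91/0.03211991)^2
G = 4673.9685 (linear)
G = 10*log10(4673.9685) = 36.6969 dBi

36.6969 dBi


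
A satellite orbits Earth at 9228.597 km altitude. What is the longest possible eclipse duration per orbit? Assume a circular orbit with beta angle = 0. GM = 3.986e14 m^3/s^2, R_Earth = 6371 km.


r = 15599.5970 km
T = 323.1693 min
Eclipse fraction = arcsin(R_E/r)/pi = arcsin(6371.0000/15599.5970)/pi
= arcsin(0.408408)/pi = 0.1339159
Eclipse duration = 0.1339159 * 323.1693 = 43.2775 min

43.2775 minutes


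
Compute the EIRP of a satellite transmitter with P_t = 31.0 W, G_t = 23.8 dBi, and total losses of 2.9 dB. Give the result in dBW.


Pt = 31.0 W = 14.9136 dBW
EIRP = Pt_dBW + Gt - losses = 14.9136 + 23.8 - 2.9 = 35.8136 dBW

35.8136 dBW


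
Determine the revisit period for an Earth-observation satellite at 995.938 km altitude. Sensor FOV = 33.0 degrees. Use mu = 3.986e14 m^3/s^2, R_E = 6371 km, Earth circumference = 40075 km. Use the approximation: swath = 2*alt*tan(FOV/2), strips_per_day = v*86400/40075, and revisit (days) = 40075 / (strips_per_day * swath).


swath = 2*995.938*tan(0.2879793) = 590.0206 km
v = sqrt(mu/r) = 7355.7192 m/s = 7.3557 km/s
strips/day = v*86400/40075 = 7.3557*86400/40075 = 15.8586
coverage/day = strips * swath = 15.8586 * 590.0206 = 9356.9108 km
revisit = 40075 / 9356.9108 = 4.2829 days

4.2829 days


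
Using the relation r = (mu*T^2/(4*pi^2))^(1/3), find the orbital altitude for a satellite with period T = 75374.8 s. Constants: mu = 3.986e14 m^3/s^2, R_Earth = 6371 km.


T = 75374.8 s
r = (mu*T^2/(4*pi^2))^(1/3) = (3.986e14 * 75374.8^2 / (4*pi^2))^(1/3)
r = 3.8566477e+07 m = 38566.4769 km
alt = r - R_E = 38566.4769 - 6371 = 32195.4769 km

32195.4769 km


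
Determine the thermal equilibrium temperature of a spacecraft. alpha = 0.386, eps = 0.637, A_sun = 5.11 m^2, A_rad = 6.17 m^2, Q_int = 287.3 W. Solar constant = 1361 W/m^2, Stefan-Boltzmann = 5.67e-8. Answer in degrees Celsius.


Numerator = alpha*S*A_sun + Q_int = 0.386*1361*5.11 + 287.3 = 2971.8181 W
Denominator = eps*sigma*A_rad = 0.637*5.67e-8*6.17 = 2.2284744e-07 W/K^4
T^4 = 1.3335661e+10 K^4
T = 339.8237 K = 66.6737 C

66.6737 degrees Celsius


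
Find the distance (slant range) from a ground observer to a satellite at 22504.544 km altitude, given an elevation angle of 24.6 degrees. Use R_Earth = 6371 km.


h = 22504.544 km, el = 24.6 deg
d = -R_E*sin(el) + sqrt((R_E*sin(el))^2 + 2*R_E*h + h^2)
d = -6371.0000*sin(0.429351) + sqrt((6371.0000*0.4162808)^2 + 2*6371.0000*22504.544 + 22504.544^2)
d = 25636.4093 km

25636.4093 km


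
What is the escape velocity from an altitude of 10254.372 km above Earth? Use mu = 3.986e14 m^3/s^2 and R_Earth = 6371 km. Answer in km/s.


r = 6371.0 + 10254.372 = 16625.3720 km = 1.6625372e+07 m
v_esc = sqrt(2*mu/r) = sqrt(2*3.986e14 / 1.6625372e+07)
v_esc = 6924.6521 m/s = 6.9247 km/s

6.9247 km/s


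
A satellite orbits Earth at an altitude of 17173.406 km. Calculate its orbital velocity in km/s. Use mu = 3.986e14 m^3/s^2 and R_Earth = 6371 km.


r = R_E + alt = 6371.0 + 17173.406 = 23544.4060 km = 2.3544406e+07 m
v = sqrt(mu/r) = sqrt(3.986e14 / 2.3544406e+07) = 4114.5731 m/s = 4.1146 km/s

4.1146 km/s


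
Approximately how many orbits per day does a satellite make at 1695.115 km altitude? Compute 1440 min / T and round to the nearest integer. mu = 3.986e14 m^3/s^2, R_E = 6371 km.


r = 8.066115e+06 m
T = 2*pi*sqrt(r^3/mu) = 7209.5446 s = 120.1591 min
revs/day = 1440 / 120.1591 = 11.9841
Rounded: 12 revolutions per day

12 revolutions per day


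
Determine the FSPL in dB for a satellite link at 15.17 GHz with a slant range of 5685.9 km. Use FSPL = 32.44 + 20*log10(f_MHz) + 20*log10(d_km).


f = 15.17 GHz = 15170.0000 MHz
d = 5685.9 km
FSPL = 32.44 + 20*log10(15170.0000) + 20*log10(5685.9)
FSPL = 32.44 + 83.6197 + 75.0960
FSPL = 191.1557 dB

191.1557 dB


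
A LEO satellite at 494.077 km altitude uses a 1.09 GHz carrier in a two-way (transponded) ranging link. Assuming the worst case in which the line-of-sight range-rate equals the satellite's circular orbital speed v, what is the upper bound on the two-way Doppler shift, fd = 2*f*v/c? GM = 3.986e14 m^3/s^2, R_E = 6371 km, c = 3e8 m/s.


r = 6.865077e+06 m
v = sqrt(mu/r) = 7619.8416 m/s (worst-case radial velocity)
f = 1.09 GHz = 1.09e+09 Hz
fd = 2*f*v/c = 2*1.09e+09*7619.8416/3.0e+08
fd = 55370.8486 Hz

55370.8486 Hz


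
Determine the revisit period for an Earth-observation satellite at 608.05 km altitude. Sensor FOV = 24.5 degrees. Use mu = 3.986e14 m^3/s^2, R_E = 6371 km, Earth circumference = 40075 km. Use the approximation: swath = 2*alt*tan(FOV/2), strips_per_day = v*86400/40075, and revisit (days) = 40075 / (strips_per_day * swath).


swath = 2*608.05*tan(0.2138028) = 264.0412 km
v = sqrt(mu/r) = 7557.3666 m/s = 7.5574 km/s
strips/day = v*86400/40075 = 7.5574*86400/40075 = 16.2934
coverage/day = strips * swath = 16.2934 * 264.0412 = 4302.1187 km
revisit = 40075 / 4302.1187 = 9.3152 days

9.3152 days


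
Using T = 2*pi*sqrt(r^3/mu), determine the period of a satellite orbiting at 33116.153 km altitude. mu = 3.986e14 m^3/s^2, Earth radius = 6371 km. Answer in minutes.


r = 39487.1530 km = 3.9487153e+07 m
T = 2*pi*sqrt(r^3/mu) = 2*pi*sqrt(6.1569761e+22 / 3.986e14)
T = 78089.9159 s = 1301.4986 min

1301.4986 minutes


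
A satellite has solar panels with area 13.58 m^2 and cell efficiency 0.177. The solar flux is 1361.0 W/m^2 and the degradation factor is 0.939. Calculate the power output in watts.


P = area * eta * S * degradation
P = 13.58 * 0.177 * 1361.0 * 0.939
P = 3071.8270 W

3071.8270 W


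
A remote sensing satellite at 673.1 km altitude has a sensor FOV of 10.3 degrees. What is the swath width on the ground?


FOV = 10.3 deg = 0.1797689 rad
swath = 2 * alt * tan(FOV/2) = 2 * 673.1 * tan(0.08988446)
swath = 2 * 673.1 * 0.09012731
swath = 121.3294 km

121.3294 km


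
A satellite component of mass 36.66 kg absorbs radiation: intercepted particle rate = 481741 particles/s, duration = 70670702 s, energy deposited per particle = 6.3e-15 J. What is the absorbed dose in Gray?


Total energy deposited = rate * time * E_per
  = 481741 * 70670702 * 6.3e-15 = 0.2144833 J
Dose = E_total / mass = 0.2144833 / 36.66
Dose = 0.005850609 Gy

0.0059 Gy


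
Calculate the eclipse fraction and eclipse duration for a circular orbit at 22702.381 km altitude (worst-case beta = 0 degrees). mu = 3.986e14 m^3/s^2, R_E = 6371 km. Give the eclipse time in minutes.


r = 29073.3810 km
T = 822.2489 min
Eclipse fraction = arcsin(R_E/r)/pi = arcsin(6371.0000/29073.3810)/pi
= arcsin(0.2191352)/pi = 0.07032357
Eclipse duration = 0.07032357 * 822.2489 = 57.8235 min

57.8235 minutes


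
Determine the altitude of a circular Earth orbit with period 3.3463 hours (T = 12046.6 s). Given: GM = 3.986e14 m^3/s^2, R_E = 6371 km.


T = 12046.6 s
r = (mu*T^2/(4*pi^2))^(1/3) = (3.986e14 * 12046.6^2 / (4*pi^2))^(1/3)
r = 1.1358008e+07 m = 11358.0082 km
alt = r - R_E = 11358.0082 - 6371 = 4987.0082 km

4987.0082 km


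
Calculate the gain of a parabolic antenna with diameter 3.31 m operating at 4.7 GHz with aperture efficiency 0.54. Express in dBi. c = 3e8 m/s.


lambda = c/f = 3e8 / 4.7e+09 = 0.06382979 m
G = eta*(pi*D/lambda)^2 = 0.54*(pi*3.31/0.06382979)^2
G = 14331.8647 (linear)
G = 10*log10(14331.8647) = 41.5630 dBi

41.5630 dBi


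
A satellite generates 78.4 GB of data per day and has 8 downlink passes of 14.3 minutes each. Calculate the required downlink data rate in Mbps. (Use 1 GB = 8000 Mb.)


total contact time = 8 * 14.3 * 60 = 6864.0000 s
data = 78.4 GB = 627200.0000 Mb
rate = 627200.0000 / 6864.0000 = 91.3753 Mbps

91.3753 Mbps


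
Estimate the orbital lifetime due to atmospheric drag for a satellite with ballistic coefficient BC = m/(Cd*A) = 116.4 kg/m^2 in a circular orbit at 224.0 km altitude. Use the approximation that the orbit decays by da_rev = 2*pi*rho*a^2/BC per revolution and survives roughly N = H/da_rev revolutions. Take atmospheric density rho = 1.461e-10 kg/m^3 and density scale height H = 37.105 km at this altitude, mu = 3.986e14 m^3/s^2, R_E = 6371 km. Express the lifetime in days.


a = R_E + alt = 6595.0000 km = 6.595e+06 m
da_rev = 2*pi*rho*a^2/BC = 2*pi*1.461e-10*(6.595e+06)^2/116.4 = 343.009939 m per revolution
N = H/da_rev = 37105.0000 m / 343.009939 m = 108.1747 revolutions
P = 2*pi*sqrt(a^3/mu) = 5330.0762 s
lifetime = N*P = 108.1747 * 5330.0762 = 576579.4416 s = 6.6734 days

6.6734 days


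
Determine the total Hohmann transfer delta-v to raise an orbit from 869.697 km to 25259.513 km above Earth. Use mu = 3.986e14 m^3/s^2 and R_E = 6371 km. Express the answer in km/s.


r1 = 7240.6970 km = 7.240697e+06 m
r2 = 31630.5130 km = 3.1630513e+07 m
dv1 = sqrt(mu/r1)*(sqrt(2*r2/(r1+r2)) - 1) = 2045.6947 m/s
dv2 = sqrt(mu/r2)*(1 - sqrt(2*r1/(r1+r2))) = 1383.1558 m/s
total dv = |dv1| + |dv2| = 2045.6947 + 1383.1558 = 3428.8504 m/s = 3.4289 km/s

3.4289 km/s


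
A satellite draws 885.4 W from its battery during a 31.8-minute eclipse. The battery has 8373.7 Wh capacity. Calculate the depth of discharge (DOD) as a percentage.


E_used = P * t / 60 = 885.4 * 31.8 / 60 = 469.2620 Wh
DOD = E_used / E_total * 100 = 469.2620 / 8373.7 * 100
DOD = 5.6040 %

5.6040 %


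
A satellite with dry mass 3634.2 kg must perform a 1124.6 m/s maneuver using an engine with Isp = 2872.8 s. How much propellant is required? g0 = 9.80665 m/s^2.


ve = Isp * g0 = 2872.8 * 9.80665 = 28172.544120 m/s
mass ratio = exp(dv/ve) = exp(1124.6/28172.544120) = 1.04072574
m_prop = m_dry * (mr - 1) = 3634.2 * (1.04072574 - 1)
m_prop = 148.0055 kg

148.0055 kg


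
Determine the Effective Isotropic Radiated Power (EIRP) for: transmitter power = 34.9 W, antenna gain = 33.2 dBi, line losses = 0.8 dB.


Pt = 34.9 W = 15.4283 dBW
EIRP = Pt_dBW + Gt - losses = 15.4283 + 33.2 - 0.8 = 47.8283 dBW

47.8283 dBW


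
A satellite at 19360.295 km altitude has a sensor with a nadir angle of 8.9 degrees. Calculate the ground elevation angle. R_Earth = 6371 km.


r = R_E + alt = 25731.2950 km
Law of sines in the satellite / Earth-center / ground-point triangle:
  sin(nadir)/R_E = sin(90 + el)/r  =>  cos(el) = (r/R_E)*sin(nadir)
cos(el) = (25731.2950 / 6371.0000) * sin(8.9 deg) = 0.6248467
el = arccos(0.6248467) = 51.3291 deg
(Earth-central angle = 90 - nadir - el = 29.7709 deg)

51.3291 degrees


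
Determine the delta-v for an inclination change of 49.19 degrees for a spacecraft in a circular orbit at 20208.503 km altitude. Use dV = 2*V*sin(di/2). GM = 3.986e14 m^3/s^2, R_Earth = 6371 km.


r = 26579.5030 km = 2.6579503e+07 m
V = sqrt(mu/r) = 3872.5338 m/s
di = 49.19 deg = 0.8585275 rad
dV = 2*V*sin(di/2) = 2*3872.5338*sin(0.4292637)
dV = 3223.5083 m/s = 3.2235 km/s

3.2235 km/s


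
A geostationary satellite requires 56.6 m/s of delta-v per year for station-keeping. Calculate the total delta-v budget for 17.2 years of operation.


dV = rate * years = 56.6 * 17.2
dV = 973.5200 m/s

973.5200 m/s


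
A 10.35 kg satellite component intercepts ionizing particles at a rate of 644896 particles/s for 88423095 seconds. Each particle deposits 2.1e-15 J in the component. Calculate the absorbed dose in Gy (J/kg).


Total energy deposited = rate * time * E_per
  = 644896 * 88423095 * 2.1e-15 = 0.1197498 J
Dose = E_total / mass = 0.1197498 / 10.35
Dose = 0.01157003 Gy

0.0116 Gy


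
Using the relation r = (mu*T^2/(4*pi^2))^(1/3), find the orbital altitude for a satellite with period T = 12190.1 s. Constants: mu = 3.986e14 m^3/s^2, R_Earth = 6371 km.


T = 12190.1 s
r = (mu*T^2/(4*pi^2))^(1/3) = (3.986e14 * 12190.1^2 / (4*pi^2))^(1/3)
r = 1.1448028e+07 m = 11448.0284 km
alt = r - R_E = 11448.0284 - 6371 = 5077.0284 km

5077.0284 km


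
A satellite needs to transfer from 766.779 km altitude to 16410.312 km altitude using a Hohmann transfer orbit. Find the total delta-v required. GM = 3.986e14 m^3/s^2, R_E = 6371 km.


r1 = 7137.7790 km = 7.137779e+06 m
r2 = 22781.3120 km = 2.2781312e+07 m
dv1 = sqrt(mu/r1)*(sqrt(2*r2/(r1+r2)) - 1) = 1748.9689 m/s
dv2 = sqrt(mu/r2)*(1 - sqrt(2*r1/(r1+r2))) = 1293.5575 m/s
total dv = |dv1| + |dv2| = 1748.9689 + 1293.5575 = 3042.5264 m/s = 3.0425 km/s

3.0425 km/s


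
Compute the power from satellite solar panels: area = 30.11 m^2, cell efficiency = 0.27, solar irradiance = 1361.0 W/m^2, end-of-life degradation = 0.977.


P = area * eta * S * degradation
P = 30.11 * 0.27 * 1361.0 * 0.977
P = 10810.0377 W

10810.0377 W


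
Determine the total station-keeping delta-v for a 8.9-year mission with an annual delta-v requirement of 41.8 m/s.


dV = rate * years = 41.8 * 8.9
dV = 372.0200 m/s

372.0200 m/s


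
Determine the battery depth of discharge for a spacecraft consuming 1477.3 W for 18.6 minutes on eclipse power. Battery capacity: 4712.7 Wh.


E_used = P * t / 60 = 1477.3 * 18.6 / 60 = 457.9630 Wh
DOD = E_used / E_total * 100 = 457.9630 / 4712.7 * 100
DOD = 9.7176 %

9.7176 %


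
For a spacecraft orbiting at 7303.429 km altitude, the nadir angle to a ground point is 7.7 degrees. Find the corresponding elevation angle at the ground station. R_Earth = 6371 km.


r = R_E + alt = 13674.4290 km
Law of sines in the satellite / Earth-center / ground-point triangle:
  sin(nadir)/R_E = sin(90 + el)/r  =>  cos(el) = (r/R_E)*sin(nadir)
cos(el) = (13674.4290 / 6371.0000) * sin(7.7 deg) = 0.2875819
el = arccos(0.2875819) = 73.2868 deg
(Earth-central angle = 90 - nadir - el = 9.0132 deg)

73.2868 degrees


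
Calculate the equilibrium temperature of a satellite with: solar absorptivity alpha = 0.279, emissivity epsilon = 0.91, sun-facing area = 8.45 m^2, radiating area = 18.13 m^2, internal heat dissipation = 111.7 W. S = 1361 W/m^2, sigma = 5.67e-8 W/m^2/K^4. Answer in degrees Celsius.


Numerator = alpha*S*A_sun + Q_int = 0.279*1361*8.45 + 111.7 = 3320.3256 W
Denominator = eps*sigma*A_rad = 0.91*5.67e-8*18.13 = 9.3545361e-07 W/K^4
T^4 = 3.5494283e+09 K^4
T = 244.0842 K = -29.0658 C

-29.0658 degrees Celsius


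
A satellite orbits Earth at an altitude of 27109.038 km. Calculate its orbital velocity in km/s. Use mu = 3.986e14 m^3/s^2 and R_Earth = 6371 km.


r = R_E + alt = 6371.0 + 27109.038 = 33480.0380 km = 3.3480038e+07 m
v = sqrt(mu/r) = sqrt(3.986e14 / 3.3480038e+07) = 3450.4495 m/s = 3.4504 km/s

3.4504 km/s


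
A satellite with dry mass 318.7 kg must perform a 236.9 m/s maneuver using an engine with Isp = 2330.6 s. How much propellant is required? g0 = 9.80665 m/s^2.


ve = Isp * g0 = 2330.6 * 9.80665 = 22855.378490 m/s
mass ratio = exp(dv/ve) = exp(236.9/22855.378490) = 1.01041908
m_prop = m_dry * (mr - 1) = 318.7 * (1.01041908 - 1)
m_prop = 3.3206 kg

3.3206 kg


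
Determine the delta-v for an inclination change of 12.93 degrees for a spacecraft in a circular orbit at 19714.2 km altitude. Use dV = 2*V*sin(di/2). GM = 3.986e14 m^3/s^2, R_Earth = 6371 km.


r = 26085.2000 km = 2.60852e+07 m
V = sqrt(mu/r) = 3909.0530 m/s
di = 12.93 deg = 0.2256711 rad
dV = 2*V*sin(di/2) = 2*3909.0530*sin(0.1128355)
dV = 880.2895 m/s = 0.8802895 km/s

0.8803 km/s


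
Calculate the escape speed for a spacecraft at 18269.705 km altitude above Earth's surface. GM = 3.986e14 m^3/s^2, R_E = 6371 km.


r = 6371.0 + 18269.705 = 24640.7050 km = 2.4640705e+07 m
v_esc = sqrt(2*mu/r) = sqrt(2*3.986e14 / 2.4640705e+07)
v_esc = 5687.9672 m/s = 5.6880 km/s

5.6880 km/s


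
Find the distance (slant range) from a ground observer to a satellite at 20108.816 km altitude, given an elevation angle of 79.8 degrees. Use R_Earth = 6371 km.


h = 20108.816 km, el = 79.8 deg
d = -R_E*sin(el) + sqrt((R_E*sin(el))^2 + 2*R_E*h + h^2)
d = -6371.0000*sin(1.3928) + sqrt((6371.0000*0.9841956)^2 + 2*6371.0000*20108.816 + 20108.816^2)
d = 20185.4605 km

20185.4605 km


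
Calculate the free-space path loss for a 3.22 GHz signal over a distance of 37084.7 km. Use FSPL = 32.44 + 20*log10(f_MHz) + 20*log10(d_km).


f = 3.22 GHz = 3220.0000 MHz
d = 37084.7 km
FSPL = 32.44 + 20*log10(3220.0000) + 20*log10(37084.7)
FSPL = 32.44 + 70.1571 + 91.3839
FSPL = 193.9810 dB

193.9810 dB


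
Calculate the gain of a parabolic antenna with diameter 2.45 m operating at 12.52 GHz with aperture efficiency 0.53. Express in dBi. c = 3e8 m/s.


lambda = c/f = 3e8 / 1.252e+10 = 0.02396166 m
G = eta*(pi*D/lambda)^2 = 0.53*(pi*2.45/0.02396166)^2
G = 54685.7197 (linear)
G = 10*log10(54685.7197) = 47.3787 dBi

47.3787 dBi


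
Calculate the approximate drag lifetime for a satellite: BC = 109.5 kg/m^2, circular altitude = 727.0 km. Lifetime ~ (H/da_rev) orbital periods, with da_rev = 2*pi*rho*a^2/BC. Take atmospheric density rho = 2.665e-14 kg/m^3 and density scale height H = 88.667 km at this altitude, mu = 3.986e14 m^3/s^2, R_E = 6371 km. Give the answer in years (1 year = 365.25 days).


a = R_E + alt = 7098.0000 km = 7.098e+06 m
da_rev = 2*pi*rho*a^2/BC = 2*pi*2.665e-14*(7.098e+06)^2/109.5 = 0.0770433135 m per revolution
N = H/da_rev = 88667.0000 m / 0.0770433135 m = 1.1508721e+06 revolutions
P = 2*pi*sqrt(a^3/mu) = 5951.3462 s
lifetime = N*P = 1.1508721e+06 * 5951.3462 = 6.8492383e+09 s = 79273.5913 days
years = 79273.5913 / 365.25 = 217.0393 years

217.0393 years


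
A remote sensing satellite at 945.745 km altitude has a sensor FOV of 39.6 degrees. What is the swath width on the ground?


FOV = 39.6 deg = 0.6911504 rad
swath = 2 * alt * tan(FOV/2) = 2 * 945.745 * tan(0.3455752)
swath = 2 * 945.745 * 0.3600222
swath = 680.9783 km

680.9783 km


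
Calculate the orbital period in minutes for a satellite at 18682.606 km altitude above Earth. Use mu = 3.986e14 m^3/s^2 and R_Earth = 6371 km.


r = 25053.6060 km = 2.5053606e+07 m
T = 2*pi*sqrt(r^3/mu) = 2*pi*sqrt(1.5725727e+22 / 3.986e14)
T = 39465.4070 s = 657.7568 min

657.7568 minutes


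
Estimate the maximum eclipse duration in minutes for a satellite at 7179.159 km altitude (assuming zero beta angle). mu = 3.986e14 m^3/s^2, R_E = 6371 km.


r = 13550.1590 km
T = 261.6234 min
Eclipse fraction = arcsin(R_E/r)/pi = arcsin(6371.0000/13550.1590)/pi
= arcsin(0.470179)/pi = 0.1558106
Eclipse duration = 0.1558106 * 261.6234 = 40.7637 min

40.7637 minutes


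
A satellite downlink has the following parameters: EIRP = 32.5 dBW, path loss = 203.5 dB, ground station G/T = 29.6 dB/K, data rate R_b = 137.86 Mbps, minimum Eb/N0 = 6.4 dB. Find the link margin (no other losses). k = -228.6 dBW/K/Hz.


C/N0 = EIRP - FSPL + G/T - k = 32.5 - 203.5 + 29.6 - (-228.6)
C/N0 = 87.2000 dB-Hz
R_b = 137.86 Mbps = 1.3786e+08 bps -> 10*log10(R_b) = 81.3944 dB-Hz
Eb/N0 = C/N0 - 10*log10(R_b) = 87.2000 - 81.3944 = 5.8056 dB
Margin = Eb/N0 - Eb/N0_req = 5.8056 - 6.4 = -0.5943827 dB (negative margin: link does not close)

-0.5944 dB


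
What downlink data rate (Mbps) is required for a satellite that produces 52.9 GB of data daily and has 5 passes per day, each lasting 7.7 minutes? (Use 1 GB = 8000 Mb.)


total contact time = 5 * 7.7 * 60 = 2310.0000 s
data = 52.9 GB = 423200.0000 Mb
rate = 423200.0000 / 2310.0000 = 183.2035 Mbps

183.2035 Mbps


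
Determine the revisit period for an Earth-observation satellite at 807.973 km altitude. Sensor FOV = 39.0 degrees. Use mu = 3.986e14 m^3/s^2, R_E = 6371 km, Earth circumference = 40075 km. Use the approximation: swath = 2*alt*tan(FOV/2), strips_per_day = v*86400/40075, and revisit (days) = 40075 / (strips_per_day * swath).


swath = 2*807.973*tan(0.3403392) = 572.2365 km
v = sqrt(mu/r) = 7451.3933 m/s = 7.4514 km/s
strips/day = v*86400/40075 = 7.4514*86400/40075 = 16.0649
coverage/day = strips * swath = 16.0649 * 572.2365 = 9192.9151 km
revisit = 40075 / 9192.9151 = 4.3593 days

4.3593 days


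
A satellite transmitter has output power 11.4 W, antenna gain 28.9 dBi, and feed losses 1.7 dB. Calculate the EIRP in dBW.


Pt = 11.4 W = 10.5690 dBW
EIRP = Pt_dBW + Gt - losses = 10.5690 + 28.9 - 1.7 = 37.7690 dBW

37.7690 dBW


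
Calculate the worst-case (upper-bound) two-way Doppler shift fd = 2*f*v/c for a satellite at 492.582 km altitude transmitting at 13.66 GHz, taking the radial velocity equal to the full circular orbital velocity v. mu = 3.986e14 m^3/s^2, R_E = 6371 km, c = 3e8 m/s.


r = 6.863582e+06 m
v = sqrt(mu/r) = 7620.6714 m/s (worst-case radial velocity)
f = 13.66 GHz = 1.366e+10 Hz
fd = 2*f*v/c = 2*1.366e+10*7620.6714/3.0e+08
fd = 693989.1397 Hz

693989.1397 Hz


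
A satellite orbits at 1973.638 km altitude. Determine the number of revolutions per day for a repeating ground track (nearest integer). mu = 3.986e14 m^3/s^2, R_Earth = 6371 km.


r = 8.344638e+06 m
T = 2*pi*sqrt(r^3/mu) = 7586.1683 s = 126.4361 min
revs/day = 1440 / 126.4361 = 11.3891
Rounded: 11 revolutions per day

11 revolutions per day


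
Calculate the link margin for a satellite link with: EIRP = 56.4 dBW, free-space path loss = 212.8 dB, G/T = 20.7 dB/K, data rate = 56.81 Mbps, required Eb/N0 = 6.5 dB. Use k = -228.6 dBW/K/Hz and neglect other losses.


C/N0 = EIRP - FSPL + G/T - k = 56.4 - 212.8 + 20.7 - (-228.6)
C/N0 = 92.9000 dB-Hz
R_b = 56.81 Mbps = 5.681e+07 bps -> 10*log10(R_b) = 77.5442 dB-Hz
Eb/N0 = C/N0 - 10*log10(R_b) = 92.9000 - 77.5442 = 15.3558 dB
Margin = Eb/N0 - Eb/N0_req = 15.3558 - 6.5 = 8.8558 dB (link closes)

8.8558 dB


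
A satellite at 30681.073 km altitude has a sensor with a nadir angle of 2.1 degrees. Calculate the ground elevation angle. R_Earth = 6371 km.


r = R_E + alt = 37052.0730 km
Law of sines in the satellite / Earth-center / ground-point triangle:
  sin(nadir)/R_E = sin(90 + el)/r  =>  cos(el) = (r/R_E)*sin(nadir)
cos(el) = (37052.0730 / 6371.0000) * sin(2.1 deg) = 0.2131102
el = arccos(0.2131102) = 77.6953 deg
(Earth-central angle = 90 - nadir - el = 10.2047 deg)

77.6953 degrees


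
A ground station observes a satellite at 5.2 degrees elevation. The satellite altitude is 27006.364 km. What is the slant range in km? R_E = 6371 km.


h = 27006.364 km, el = 5.2 deg
d = -R_E*sin(el) + sqrt((R_E*sin(el))^2 + 2*R_E*h + h^2)
d = -6371.0000*sin(0.09075712) + sqrt((6371.0000*0.09063258)^2 + 2*6371.0000*27006.364 + 27006.364^2)
d = 32191.3485 km

32191.3485 km


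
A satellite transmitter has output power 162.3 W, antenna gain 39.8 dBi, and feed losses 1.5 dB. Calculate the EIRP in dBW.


Pt = 162.3 W = 22.1032 dBW
EIRP = Pt_dBW + Gt - losses = 22.1032 + 39.8 - 1.5 = 60.4032 dBW

60.4032 dBW


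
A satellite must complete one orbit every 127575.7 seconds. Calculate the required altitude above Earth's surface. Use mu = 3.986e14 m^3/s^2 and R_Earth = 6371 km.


T = 127575.7 s
r = (mu*T^2/(4*pi^2))^(1/3) = (3.986e14 * 127575.7^2 / (4*pi^2))^(1/3)
r = 5.4773584e+07 m = 54773.5840 km
alt = r - R_E = 54773.5840 - 6371 = 48402.5840 km

48402.5840 km


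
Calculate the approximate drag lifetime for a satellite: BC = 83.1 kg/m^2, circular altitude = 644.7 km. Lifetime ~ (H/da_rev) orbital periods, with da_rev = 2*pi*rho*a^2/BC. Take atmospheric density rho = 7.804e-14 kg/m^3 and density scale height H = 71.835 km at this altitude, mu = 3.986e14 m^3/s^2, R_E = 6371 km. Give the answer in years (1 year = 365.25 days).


a = R_E + alt = 7015.7000 km = 7.0157e+06 m
da_rev = 2*pi*rho*a^2/BC = 2*pi*7.804e-14*(7.0157e+06)^2/83.1 = 0.29042776 m per revolution
N = H/da_rev = 71835.0000 m / 0.29042776 m = 247342.0587 revolutions
P = 2*pi*sqrt(a^3/mu) = 5848.1397 s
lifetime = N*P = 247342.0587 * 5848.1397 = 1.4464909e+09 s = 16741.7929 days
years = 16741.7929 / 365.25 = 45.8365 years

45.8365 years


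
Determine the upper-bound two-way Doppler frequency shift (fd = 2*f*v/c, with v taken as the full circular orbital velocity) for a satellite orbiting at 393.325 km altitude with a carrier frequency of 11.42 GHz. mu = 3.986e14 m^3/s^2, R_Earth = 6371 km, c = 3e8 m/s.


r = 6.764325e+06 m
v = sqrt(mu/r) = 7676.3791 m/s (worst-case radial velocity)
f = 11.42 GHz = 1.142e+10 Hz
fd = 2*f*v/c = 2*1.142e+10*7676.3791/3.0e+08
fd = 584428.3289 Hz

584428.3289 Hz


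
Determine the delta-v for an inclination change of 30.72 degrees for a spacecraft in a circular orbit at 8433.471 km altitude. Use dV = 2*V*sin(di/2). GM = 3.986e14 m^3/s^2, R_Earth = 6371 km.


r = 14804.4710 km = 1.4804471e+07 m
V = sqrt(mu/r) = 5188.8630 m/s
di = 30.72 deg = 0.5361651 rad
dV = 2*V*sin(di/2) = 2*5188.8630*sin(0.2680826)
dV = 2748.8830 m/s = 2.7489 km/s

2.7489 km/s


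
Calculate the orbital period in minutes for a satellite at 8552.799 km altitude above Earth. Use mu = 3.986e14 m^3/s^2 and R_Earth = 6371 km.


r = 14923.7990 km = 1.4923799e+07 m
T = 2*pi*sqrt(r^3/mu) = 2*pi*sqrt(3.3238252e+21 / 3.986e14)
T = 18143.8860 s = 302.3981 min

302.3981 minutes


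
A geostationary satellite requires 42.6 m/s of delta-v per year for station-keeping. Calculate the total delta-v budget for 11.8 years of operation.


dV = rate * years = 42.6 * 11.8
dV = 502.6800 m/s

502.6800 m/s


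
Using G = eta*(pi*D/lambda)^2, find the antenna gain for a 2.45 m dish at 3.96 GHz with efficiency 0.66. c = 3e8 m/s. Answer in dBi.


lambda = c/f = 3e8 / 3.96e+09 = 0.07575758 m
G = eta*(pi*D/lambda)^2 = 0.66*(pi*2.45/0.07575758)^2
G = 6812.7698 (linear)
G = 10*log10(6812.7698) = 38.3332 dBi

38.3332 dBi


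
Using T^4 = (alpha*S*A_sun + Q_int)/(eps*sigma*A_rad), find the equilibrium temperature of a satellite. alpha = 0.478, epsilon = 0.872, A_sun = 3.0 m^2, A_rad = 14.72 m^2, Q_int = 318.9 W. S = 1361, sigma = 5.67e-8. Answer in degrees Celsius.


Numerator = alpha*S*A_sun + Q_int = 0.478*1361*3.0 + 318.9 = 2270.5740 W
Denominator = eps*sigma*A_rad = 0.872*5.67e-8*14.72 = 7.2779213e-07 W/K^4
T^4 = 3.1198112e+09 K^4
T = 236.3372 K = -36.8128 C

-36.8128 degrees Celsius


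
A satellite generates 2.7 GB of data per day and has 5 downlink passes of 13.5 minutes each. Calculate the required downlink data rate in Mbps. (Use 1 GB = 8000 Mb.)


total contact time = 5 * 13.5 * 60 = 4050.0000 s
data = 2.7 GB = 21600.0000 Mb
rate = 21600.0000 / 4050.0000 = 5.3333 Mbps

5.3333 Mbps


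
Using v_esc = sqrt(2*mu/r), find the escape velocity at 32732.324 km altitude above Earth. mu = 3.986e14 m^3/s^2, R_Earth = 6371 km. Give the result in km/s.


r = 6371.0 + 32732.324 = 39103.3240 km = 3.9103324e+07 m
v_esc = sqrt(2*mu/r) = sqrt(2*3.986e14 / 3.9103324e+07)
v_esc = 4515.1981 m/s = 4.5152 km/s

4.5152 km/s


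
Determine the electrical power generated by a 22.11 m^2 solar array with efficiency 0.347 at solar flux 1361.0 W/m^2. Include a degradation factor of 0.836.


P = area * eta * S * degradation
P = 22.11 * 0.347 * 1361.0 * 0.836
P = 8729.3643 W

8729.3643 W


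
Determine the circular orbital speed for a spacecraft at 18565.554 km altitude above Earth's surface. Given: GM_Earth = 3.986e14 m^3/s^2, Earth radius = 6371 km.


r = R_E + alt = 6371.0 + 18565.554 = 24936.5540 km = 2.4936554e+07 m
v = sqrt(mu/r) = sqrt(3.986e14 / 2.4936554e+07) = 3998.0703 m/s = 3.9981 km/s

3.9981 km/s


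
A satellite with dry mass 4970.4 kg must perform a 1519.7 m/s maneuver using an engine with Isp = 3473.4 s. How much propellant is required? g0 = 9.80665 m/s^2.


ve = Isp * g0 = 3473.4 * 9.80665 = 34062.418110 m/s
mass ratio = exp(dv/ve) = exp(1519.7/34062.418110) = 1.04562538
m_prop = m_dry * (mr - 1) = 4970.4 * (1.04562538 - 1)
m_prop = 226.7764 kg

226.7764 kg


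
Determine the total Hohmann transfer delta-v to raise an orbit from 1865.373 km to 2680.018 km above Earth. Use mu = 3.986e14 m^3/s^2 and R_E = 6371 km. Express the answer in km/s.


r1 = 8236.3730 km = 8.236373e+06 m
r2 = 9051.0180 km = 9.051018e+06 m
dv1 = sqrt(mu/r1)*(sqrt(2*r2/(r1+r2)) - 1) = 162.0247 m/s
dv2 = sqrt(mu/r2)*(1 - sqrt(2*r1/(r1+r2))) = 158.2480 m/s
total dv = |dv1| + |dv2| = 162.0247 + 158.2480 = 320.2727 m/s = 0.3202727 km/s

0.3203 km/s


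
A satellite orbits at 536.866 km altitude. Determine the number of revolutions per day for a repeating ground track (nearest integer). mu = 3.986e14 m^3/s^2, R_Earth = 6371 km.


r = 6.907866e+06 m
T = 2*pi*sqrt(r^3/mu) = 5713.8269 s = 95.2304 min
revs/day = 1440 / 95.2304 = 15.1212
Rounded: 15 revolutions per day

15 revolutions per day


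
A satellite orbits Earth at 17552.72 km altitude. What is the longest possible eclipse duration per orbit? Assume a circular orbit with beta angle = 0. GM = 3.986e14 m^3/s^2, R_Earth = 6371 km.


r = 23923.7200 km
T = 613.7663 min
Eclipse fraction = arcsin(R_E/r)/pi = arcsin(6371.0000/23923.7200)/pi
= arcsin(0.2663047)/pi = 0.08580275
Eclipse duration = 0.08580275 * 613.7663 = 52.6628 min

52.6628 minutes


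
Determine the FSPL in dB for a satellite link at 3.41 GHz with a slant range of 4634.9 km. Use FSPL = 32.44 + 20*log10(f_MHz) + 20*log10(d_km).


f = 3.41 GHz = 3410.0000 MHz
d = 4634.9 km
FSPL = 32.44 + 20*log10(3410.0000) + 20*log10(4634.9)
FSPL = 32.44 + 70.6551 + 73.3208
FSPL = 176.4159 dB

176.4159 dB
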